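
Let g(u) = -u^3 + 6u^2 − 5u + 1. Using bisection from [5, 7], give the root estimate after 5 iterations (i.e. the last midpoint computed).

5.0625

u = 6 gives g = -29, negative; keep [5, 6]
u = 5.5 gives g = -11.375, negative; keep [5, 5.5]
u = 5.25 gives g = -4.578125, negative; keep [5, 5.25]
u = 5.125 gives g = -1.6426, negative; keep [5, 5.125]
u = 5.0625 gives g = -0.2854, negative; keep [5, 5.0625]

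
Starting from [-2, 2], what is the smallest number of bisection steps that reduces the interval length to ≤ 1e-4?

16

Width after n steps is 4/2^n. Need 2^n ≥ 4/1e-4 = 40000.
2^15 = 32768 < 40000 ≤ 2^16 = 65536, so n = 16.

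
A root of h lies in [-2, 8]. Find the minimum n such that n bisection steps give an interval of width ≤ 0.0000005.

25

Width after n steps is 10/2^n. Need 2^n ≥ 10/0.0000005 = 20000000.
2^24 = 16777216 < 20000000 ≤ 2^25 = 33554432, so n = 25.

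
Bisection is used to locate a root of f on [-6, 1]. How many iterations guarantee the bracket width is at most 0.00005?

18

Width after n steps is 7/2^n. Need 2^n ≥ 7/0.00005 = 140000.
2^17 = 131072 < 140000 ≤ 2^18 = 262144, so n = 18.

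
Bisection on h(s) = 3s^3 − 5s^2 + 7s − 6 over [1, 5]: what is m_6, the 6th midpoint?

h(3) = 51 > 0, so the root lies in [1, 3]
h(2) = 12 > 0, so the root lies in [1, 2]
h(1.5) = 3.375 > 0, so the root lies in [1, 1.5]
h(1.25) = 0.7969 > 0, so the root lies in [1, 1.25]
h(1.125) = -0.1816 < 0, so the root lies in [1.125, 1.25]
h(1.1875) = 0.2854 > 0, so the root lies in [1.125, 1.1875]

1.1875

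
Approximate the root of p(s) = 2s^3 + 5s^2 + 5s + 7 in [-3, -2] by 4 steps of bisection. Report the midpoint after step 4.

midpoint -2.5: p = -5.5 < 0 → [-2.5, -2]
midpoint -2.25: p = -1.71875 < 0 → [-2.25, -2]
midpoint -2.125: p = -0.238281 < 0 → [-2.125, -2]
midpoint -2.0625: p = 0.4097 > 0 → [-2.125, -2.0625]

-2.0625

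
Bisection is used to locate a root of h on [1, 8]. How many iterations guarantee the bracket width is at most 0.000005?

21

Width after n steps is 7/2^n. Need 2^n ≥ 7/0.000005 = 1400000.
2^20 = 1048576 < 1400000 ≤ 2^21 = 2097152, so n = 21.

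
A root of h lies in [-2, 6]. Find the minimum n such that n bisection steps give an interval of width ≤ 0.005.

Width after n steps is 8/2^n. Need 2^n ≥ 8/0.005 = 1600.
2^10 = 1024 < 1600 ≤ 2^11 = 2048, so n = 11.

11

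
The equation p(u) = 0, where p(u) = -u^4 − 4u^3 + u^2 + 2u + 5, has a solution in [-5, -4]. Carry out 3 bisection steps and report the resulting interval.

[-4.25, -4.125]

midpoint -4.5: p = -29.3125 < 0 → [-4.5, -4]
midpoint -4.25: p = -4.628906 < 0 → [-4.25, -4]
midpoint -4.125: p = 4.991943 > 0 → [-4.25, -4.125]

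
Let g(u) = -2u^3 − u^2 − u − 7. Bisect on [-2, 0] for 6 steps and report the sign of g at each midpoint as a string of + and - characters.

g(-1) = -5 < 0, so the root lies in [-2, -1]
g(-1.5) = -1 < 0, so the root lies in [-2, -1.5]
g(-1.75) = 2.40625 > 0, so the root lies in [-1.75, -1.5]
g(-1.625) = 0.5664 > 0, so the root lies in [-1.625, -1.5]
g(-1.5625) = -0.2495 < 0, so the root lies in [-1.625, -1.5625]
g(-1.59375) = 0.1501 > 0, so the root lies in [-1.59375, -1.5625]

--++-+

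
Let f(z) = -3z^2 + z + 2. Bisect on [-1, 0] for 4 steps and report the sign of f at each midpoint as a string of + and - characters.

+-+-

f(-0.5) = 0.75 > 0, so the root lies in [-1, -0.5]
f(-0.75) = -0.4375 < 0, so the root lies in [-0.75, -0.5]
f(-0.625) = 0.203125 > 0, so the root lies in [-0.75, -0.625]
f(-0.6875) = -0.1055 < 0, so the root lies in [-0.6875, -0.625]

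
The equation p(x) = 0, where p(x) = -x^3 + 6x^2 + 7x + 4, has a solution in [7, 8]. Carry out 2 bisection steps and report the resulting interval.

midpoint 7.5: p = -27.875 < 0 → [7, 7.5]
midpoint 7.25: p = -10.953125 < 0 → [7, 7.25]

[7, 7.25]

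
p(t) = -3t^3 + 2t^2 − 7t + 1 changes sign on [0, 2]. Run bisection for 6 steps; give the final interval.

[0.125, 0.15625]

t = 1 gives p = -7, negative; keep [0, 1]
t = 0.5 gives p = -2.375, negative; keep [0, 0.5]
t = 0.25 gives p = -0.671875, negative; keep [0, 0.25]
t = 0.125 gives p = 0.1504, positive; keep [0.125, 0.25]
t = 0.1875 gives p = -0.262, negative; keep [0.125, 0.1875]
t = 0.15625 gives p = -0.0564, negative; keep [0.125, 0.15625]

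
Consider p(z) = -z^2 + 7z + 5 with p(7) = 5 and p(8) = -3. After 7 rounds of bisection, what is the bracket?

[7.6484375, 7.65625]

p(7.5) = 1.25 > 0, so the root lies in [7.5, 8]
p(7.75) = -0.8125 < 0, so the root lies in [7.5, 7.75]
p(7.625) = 0.234375 > 0, so the root lies in [7.625, 7.75]
p(7.6875) = -0.2852 < 0, so the root lies in [7.625, 7.6875]
p(7.65625) = -0.0244 < 0, so the root lies in [7.625, 7.65625]
p(7.640625) = 0.1052 > 0, so the root lies in [7.640625, 7.65625]
p(7.6484375) = 0.0405 > 0, so the root lies in [7.6484375, 7.65625]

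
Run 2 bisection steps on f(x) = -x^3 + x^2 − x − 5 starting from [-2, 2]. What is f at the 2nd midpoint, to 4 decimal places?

midpoint 0: f = -5 < 0 → [-2, 0]
midpoint -1: f = -2 < 0 → [-2, -1]

-2.0000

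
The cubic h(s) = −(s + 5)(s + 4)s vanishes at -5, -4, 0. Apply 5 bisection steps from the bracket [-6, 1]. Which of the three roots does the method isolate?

s = -2.5 gives h = 9.375, positive; keep [-2.5, 1]
s = -0.75 gives h = 10.359375, positive; keep [-0.75, 1]
s = 0.125 gives h = -2.642578, negative; keep [-0.75, 0.125]
s = -0.3125 gives h = 5.4016, positive; keep [-0.3125, 0.125]
s = -0.09375 gives h = 1.7967, positive; keep [-0.09375, 0.125]

0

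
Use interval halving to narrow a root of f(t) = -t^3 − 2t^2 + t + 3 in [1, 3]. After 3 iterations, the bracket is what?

[1, 1.25]

f(2) = -11 < 0, so the root lies in [1, 2]
f(1.5) = -3.375 < 0, so the root lies in [1, 1.5]
f(1.25) = -0.828125 < 0, so the root lies in [1, 1.25]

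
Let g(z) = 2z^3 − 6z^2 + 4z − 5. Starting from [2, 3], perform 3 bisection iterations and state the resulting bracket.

[2.5, 2.625]

g(2.5) = -1.25 < 0, so the root lies in [2.5, 3]
g(2.75) = 2.21875 > 0, so the root lies in [2.5, 2.75]
g(2.625) = 0.332031 > 0, so the root lies in [2.5, 2.625]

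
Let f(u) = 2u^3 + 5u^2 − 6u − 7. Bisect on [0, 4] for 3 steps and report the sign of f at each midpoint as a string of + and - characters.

+-+

f(2) = 17 > 0, so the root lies in [0, 2]
f(1) = -6 < 0, so the root lies in [1, 2]
f(1.5) = 2 > 0, so the root lies in [1, 1.5]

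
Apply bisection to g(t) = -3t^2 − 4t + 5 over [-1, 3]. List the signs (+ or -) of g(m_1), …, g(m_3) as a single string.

-++

m = 1, g(m) = -2 (−); new bracket [-1, 1]
m = 0, g(m) = 5 (+); new bracket [0, 1]
m = 0.5, g(m) = 2.25 (+); new bracket [0.5, 1]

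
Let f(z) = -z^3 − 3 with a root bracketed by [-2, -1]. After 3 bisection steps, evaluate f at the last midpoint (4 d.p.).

-0.4004

z = -1.5 gives f = 0.375, positive; keep [-1.5, -1]
z = -1.25 gives f = -1.046875, negative; keep [-1.5, -1.25]
z = -1.375 gives f = -0.400391, negative; keep [-1.5, -1.375]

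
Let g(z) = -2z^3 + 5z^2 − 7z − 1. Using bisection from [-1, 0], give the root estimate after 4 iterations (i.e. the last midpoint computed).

-0.1875

midpoint -0.5: g = 4 > 0 → [-0.5, 0]
midpoint -0.25: g = 1.09375 > 0 → [-0.25, 0]
midpoint -0.125: g = -0.042969 < 0 → [-0.25, -0.125]
midpoint -0.1875: g = 0.5015 > 0 → [-0.1875, -0.125]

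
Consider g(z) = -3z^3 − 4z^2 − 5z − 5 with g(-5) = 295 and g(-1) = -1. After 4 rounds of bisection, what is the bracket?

[-1.25, -1]

g(-3) = 55 > 0, so the root lies in [-3, -1]
g(-2) = 13 > 0, so the root lies in [-2, -1]
g(-1.5) = 3.625 > 0, so the root lies in [-1.5, -1]
g(-1.25) = 0.8594 > 0, so the root lies in [-1.25, -1]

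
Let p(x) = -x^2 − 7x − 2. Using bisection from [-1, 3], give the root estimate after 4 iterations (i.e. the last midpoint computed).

x = 1 gives p = -10, negative; keep [-1, 1]
x = 0 gives p = -2, negative; keep [-1, 0]
x = -0.5 gives p = 1.25, positive; keep [-0.5, 0]
x = -0.25 gives p = -0.3125, negative; keep [-0.5, -0.25]

-0.25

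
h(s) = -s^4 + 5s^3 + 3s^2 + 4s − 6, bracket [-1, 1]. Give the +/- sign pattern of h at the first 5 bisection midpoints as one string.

h(0) = -6 < 0, so the root lies in [0, 1]
h(0.5) = -2.6875 < 0, so the root lies in [0.5, 1]
h(0.75) = 0.480469 > 0, so the root lies in [0.5, 0.75]
h(0.625) = -1.26 < 0, so the root lies in [0.625, 0.75]
h(0.6875) = -0.4307 < 0, so the root lies in [0.6875, 0.75]

--+--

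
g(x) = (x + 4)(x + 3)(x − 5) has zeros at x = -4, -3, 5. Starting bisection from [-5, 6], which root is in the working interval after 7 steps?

5

m = 0.5, g(m) = -70.875 (−); new bracket [0.5, 6]
m = 3.25, g(m) = -79.296875 (−); new bracket [3.25, 6]
m = 4.625, g(m) = -24.662109 (−); new bracket [4.625, 6]
m = 5.3125, g(m) = 24.1907 (+); new bracket [4.625, 5.3125]
m = 4.96875, g(m) = -2.2334 (−); new bracket [4.96875, 5.3125]
m = 5.140625, g(m) = 10.464 (+); new bracket [4.96875, 5.140625]
m = 5.0546875, g(m) = 3.9885 (+); new bracket [4.96875, 5.0546875]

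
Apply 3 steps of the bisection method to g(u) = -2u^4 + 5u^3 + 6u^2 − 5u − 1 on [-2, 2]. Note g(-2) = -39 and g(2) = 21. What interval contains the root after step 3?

u = 0 gives g = -1, negative; keep [0, 2]
u = 1 gives g = 3, positive; keep [0, 1]
u = 0.5 gives g = -1.5, negative; keep [0.5, 1]

[0.5, 1]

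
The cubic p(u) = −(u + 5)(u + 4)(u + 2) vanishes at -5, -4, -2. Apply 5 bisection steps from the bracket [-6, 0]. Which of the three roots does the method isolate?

-2

midpoint -3: p = 2 > 0 → [-3, 0]
midpoint -1.5: p = -4.375 < 0 → [-3, -1.5]
midpoint -2.25: p = 1.203125 > 0 → [-2.25, -1.5]
midpoint -1.875: p = -0.8301 < 0 → [-2.25, -1.875]
midpoint -2.0625: p = 0.3557 > 0 → [-2.0625, -1.875]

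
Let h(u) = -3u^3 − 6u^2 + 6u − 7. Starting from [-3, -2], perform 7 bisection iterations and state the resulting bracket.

[-2.953125, -2.9453125]

m = -2.5, h(m) = -12.625 (−); new bracket [-3, -2.5]
m = -2.75, h(m) = -6.484375 (−); new bracket [-3, -2.75]
m = -2.875, h(m) = -2.552734 (−); new bracket [-3, -2.875]
m = -2.9375, h(m) = -0.3562 (−); new bracket [-3, -2.9375]
m = -2.96875, h(m) = 0.8017 (+); new bracket [-2.96875, -2.9375]
m = -2.953125, h(m) = 0.2177 (+); new bracket [-2.953125, -2.9375]
m = -2.9453125, h(m) = -0.0705 (−); new bracket [-2.953125, -2.9453125]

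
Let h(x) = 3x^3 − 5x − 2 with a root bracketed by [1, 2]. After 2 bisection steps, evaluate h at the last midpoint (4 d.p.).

-2.3906

midpoint 1.5: h = 0.625 > 0 → [1, 1.5]
midpoint 1.25: h = -2.390625 < 0 → [1.25, 1.5]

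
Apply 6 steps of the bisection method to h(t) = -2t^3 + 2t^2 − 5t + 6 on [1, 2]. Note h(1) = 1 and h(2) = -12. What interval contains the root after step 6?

[1.125, 1.140625]

h(1.5) = -3.75 < 0, so the root lies in [1, 1.5]
h(1.25) = -1.03125 < 0, so the root lies in [1, 1.25]
h(1.125) = 0.058594 > 0, so the root lies in [1.125, 1.25]
h(1.1875) = -0.4663 < 0, so the root lies in [1.125, 1.1875]
h(1.15625) = -0.199 < 0, so the root lies in [1.125, 1.15625]
h(1.140625) = -0.069 < 0, so the root lies in [1.125, 1.140625]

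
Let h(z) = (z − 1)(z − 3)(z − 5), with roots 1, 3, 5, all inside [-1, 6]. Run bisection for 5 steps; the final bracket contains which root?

1

m = 2.5, h(m) = 1.875 (+); new bracket [-1, 2.5]
m = 0.75, h(m) = -2.390625 (−); new bracket [0.75, 2.5]
m = 1.625, h(m) = 2.900391 (+); new bracket [0.75, 1.625]
m = 1.1875, h(m) = 1.2957 (+); new bracket [0.75, 1.1875]
m = 0.96875, h(m) = -0.2559 (−); new bracket [0.96875, 1.1875]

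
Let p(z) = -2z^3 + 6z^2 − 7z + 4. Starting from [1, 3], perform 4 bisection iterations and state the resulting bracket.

midpoint 2: p = -2 < 0 → [1, 2]
midpoint 1.5: p = 0.25 > 0 → [1.5, 2]
midpoint 1.75: p = -0.59375 < 0 → [1.5, 1.75]
midpoint 1.625: p = -0.1133 < 0 → [1.5, 1.625]

[1.5, 1.625]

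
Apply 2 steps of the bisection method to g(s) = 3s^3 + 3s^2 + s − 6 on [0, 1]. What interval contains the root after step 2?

[0.75, 1]

midpoint 0.5: g = -4.375 < 0 → [0.5, 1]
midpoint 0.75: g = -2.296875 < 0 → [0.75, 1]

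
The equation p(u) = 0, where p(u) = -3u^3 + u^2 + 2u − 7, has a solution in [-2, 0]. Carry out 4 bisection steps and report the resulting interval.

[-1.5, -1.375]

midpoint -1: p = -5 < 0 → [-2, -1]
midpoint -1.5: p = 2.375 > 0 → [-1.5, -1]
midpoint -1.25: p = -2.078125 < 0 → [-1.5, -1.25]
midpoint -1.375: p = -0.0605 < 0 → [-1.5, -1.375]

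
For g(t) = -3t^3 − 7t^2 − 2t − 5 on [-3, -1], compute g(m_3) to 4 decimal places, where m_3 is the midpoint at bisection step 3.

g(-2) = -5 < 0, so the root lies in [-3, -2]
g(-2.5) = 3.125 > 0, so the root lies in [-2.5, -2]
g(-2.25) = -1.765625 < 0, so the root lies in [-2.5, -2.25]

-1.7656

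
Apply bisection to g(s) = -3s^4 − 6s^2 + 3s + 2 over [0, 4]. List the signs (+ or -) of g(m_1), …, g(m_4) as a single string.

g(2) = -64 < 0, so the root lies in [0, 2]
g(1) = -4 < 0, so the root lies in [0, 1]
g(0.5) = 1.8125 > 0, so the root lies in [0.5, 1]
g(0.75) = -0.0742 < 0, so the root lies in [0.5, 0.75]

--+-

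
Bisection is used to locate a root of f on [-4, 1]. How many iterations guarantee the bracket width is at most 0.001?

13

Width after n steps is 5/2^n. Need 2^n ≥ 5/0.001 = 5000.
2^12 = 4096 < 5000 ≤ 2^13 = 8192, so n = 13.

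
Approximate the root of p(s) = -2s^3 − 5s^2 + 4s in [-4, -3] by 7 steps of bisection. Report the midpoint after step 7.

-3.1328125

m = -3.5, p(m) = 10.5 (+); new bracket [-3.5, -3]
m = -3.25, p(m) = 2.84375 (+); new bracket [-3.25, -3]
m = -3.125, p(m) = -0.292969 (−); new bracket [-3.25, -3.125]
m = -3.1875, p(m) = 1.2202 (+); new bracket [-3.1875, -3.125]
m = -3.15625, p(m) = 0.45 (+); new bracket [-3.15625, -3.125]
m = -3.140625, p(m) = 0.0751 (+); new bracket [-3.140625, -3.125]
m = -3.1328125, p(m) = -0.1098 (−); new bracket [-3.140625, -3.1328125]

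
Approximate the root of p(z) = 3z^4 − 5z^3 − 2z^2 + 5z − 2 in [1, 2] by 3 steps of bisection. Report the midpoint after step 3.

1.625

z = 1.5 gives p = -0.6875, negative; keep [1.5, 2]
z = 1.75 gives p = 1.964844, positive; keep [1.5, 1.75]
z = 1.625 gives p = 0.307373, positive; keep [1.5, 1.625]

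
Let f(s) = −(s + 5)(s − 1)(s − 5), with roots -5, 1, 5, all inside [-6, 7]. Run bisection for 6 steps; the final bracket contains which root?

s = 0.5 gives f = -12.375, negative; keep [-6, 0.5]
s = -2.75 gives f = -65.390625, negative; keep [-6, -2.75]
s = -4.375 gives f = -31.494141, negative; keep [-6, -4.375]
s = -5.1875 gives f = 11.8191, positive; keep [-5.1875, -4.375]
s = -4.78125 gives f = -12.3698, negative; keep [-5.1875, -4.78125]
s = -4.984375 gives f = -0.9336, negative; keep [-5.1875, -4.984375]

-5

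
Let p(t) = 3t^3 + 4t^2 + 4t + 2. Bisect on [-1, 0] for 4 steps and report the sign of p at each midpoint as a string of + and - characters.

midpoint -0.5: p = 0.625 > 0 → [-1, -0.5]
midpoint -0.75: p = -0.015625 < 0 → [-0.75, -0.5]
midpoint -0.625: p = 0.330078 > 0 → [-0.75, -0.625]
midpoint -0.6875: p = 0.1658 > 0 → [-0.75, -0.6875]

+-++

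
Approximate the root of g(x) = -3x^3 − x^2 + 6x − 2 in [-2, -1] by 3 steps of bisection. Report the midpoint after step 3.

-1.625

g(-1.5) = -3.125 < 0, so the root lies in [-2, -1.5]
g(-1.75) = 0.515625 > 0, so the root lies in [-1.75, -1.5]
g(-1.625) = -1.517578 < 0, so the root lies in [-1.75, -1.625]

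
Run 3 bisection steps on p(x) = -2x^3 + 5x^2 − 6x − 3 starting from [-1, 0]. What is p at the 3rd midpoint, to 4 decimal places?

0.0586

m = -0.5, p(m) = 1.5 (+); new bracket [-0.5, 0]
m = -0.25, p(m) = -1.15625 (−); new bracket [-0.5, -0.25]
m = -0.375, p(m) = 0.058594 (+); new bracket [-0.375, -0.25]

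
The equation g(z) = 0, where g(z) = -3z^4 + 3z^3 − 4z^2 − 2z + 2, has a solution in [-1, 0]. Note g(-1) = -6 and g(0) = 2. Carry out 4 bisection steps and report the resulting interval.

g(-0.5) = 1.4375 > 0, so the root lies in [-1, -0.5]
g(-0.75) = -0.964844 < 0, so the root lies in [-0.75, -0.5]
g(-0.625) = 0.497314 > 0, so the root lies in [-0.75, -0.625]
g(-0.6875) = -0.1607 < 0, so the root lies in [-0.6875, -0.625]

[-0.6875, -0.625]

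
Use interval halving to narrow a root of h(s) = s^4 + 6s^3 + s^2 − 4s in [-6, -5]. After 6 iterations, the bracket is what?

m = -5.5, h(m) = -30.9375 (−); new bracket [-6, -5.5]
m = -5.75, h(m) = 8.535156 (+); new bracket [-5.75, -5.5]
m = -5.625, h(m) = -12.601318 (−); new bracket [-5.75, -5.625]
m = -5.6875, h(m) = -2.3952 (−); new bracket [-5.75, -5.6875]
m = -5.71875, h(m) = 2.9779 (+); new bracket [-5.71875, -5.6875]
m = -5.703125, h(m) = 0.2685 (+); new bracket [-5.703125, -5.6875]

[-5.703125, -5.6875]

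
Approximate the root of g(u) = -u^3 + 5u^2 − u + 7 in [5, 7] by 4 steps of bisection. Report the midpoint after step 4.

u = 6 gives g = -35, negative; keep [5, 6]
u = 5.5 gives g = -13.625, negative; keep [5, 5.5]
u = 5.25 gives g = -5.140625, negative; keep [5, 5.25]
u = 5.125 gives g = -1.4082, negative; keep [5, 5.125]

5.125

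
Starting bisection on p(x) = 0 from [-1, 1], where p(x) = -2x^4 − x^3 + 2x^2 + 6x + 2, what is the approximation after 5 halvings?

-0.4375

x = 0 gives p = 2, positive; keep [-1, 0]
x = -0.5 gives p = -0.5, negative; keep [-0.5, 0]
x = -0.25 gives p = 0.632812, positive; keep [-0.5, -0.25]
x = -0.375 gives p = 0.0444, positive; keep [-0.5, -0.375]
x = -0.4375 gives p = -0.2317, negative; keep [-0.4375, -0.375]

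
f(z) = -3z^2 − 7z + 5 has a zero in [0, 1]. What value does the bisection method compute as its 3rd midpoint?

0.625

midpoint 0.5: f = 0.75 > 0 → [0.5, 1]
midpoint 0.75: f = -1.9375 < 0 → [0.5, 0.75]
midpoint 0.625: f = -0.546875 < 0 → [0.5, 0.625]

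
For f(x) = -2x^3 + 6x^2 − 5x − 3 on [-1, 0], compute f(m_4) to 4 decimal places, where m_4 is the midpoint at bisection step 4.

x = -0.5 gives f = 1.25, positive; keep [-0.5, 0]
x = -0.25 gives f = -1.34375, negative; keep [-0.5, -0.25]
x = -0.375 gives f = -0.175781, negative; keep [-0.5, -0.375]
x = -0.4375 gives f = 0.5034, positive; keep [-0.4375, -0.375]

0.5034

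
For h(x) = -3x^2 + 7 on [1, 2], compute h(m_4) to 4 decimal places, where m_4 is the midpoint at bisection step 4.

-0.3242

x = 1.5 gives h = 0.25, positive; keep [1.5, 2]
x = 1.75 gives h = -2.1875, negative; keep [1.5, 1.75]
x = 1.625 gives h = -0.921875, negative; keep [1.5, 1.625]
x = 1.5625 gives h = -0.3242, negative; keep [1.5, 1.5625]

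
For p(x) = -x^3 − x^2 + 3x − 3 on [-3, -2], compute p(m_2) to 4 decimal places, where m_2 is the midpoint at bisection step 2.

p(-2.5) = -1.125 < 0, so the root lies in [-3, -2.5]
p(-2.75) = 1.984375 > 0, so the root lies in [-2.75, -2.5]

1.9844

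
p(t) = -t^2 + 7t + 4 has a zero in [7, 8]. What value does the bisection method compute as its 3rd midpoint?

p(7.5) = 0.25 > 0, so the root lies in [7.5, 8]
p(7.75) = -1.8125 < 0, so the root lies in [7.5, 7.75]
p(7.625) = -0.765625 < 0, so the root lies in [7.5, 7.625]

7.625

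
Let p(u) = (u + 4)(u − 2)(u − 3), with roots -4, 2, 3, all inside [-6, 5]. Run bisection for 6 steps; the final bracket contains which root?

p(-0.5) = 30.625 > 0, so the root lies in [-6, -0.5]
p(-3.25) = 24.609375 > 0, so the root lies in [-6, -3.25]
p(-4.625) = -31.572266 < 0, so the root lies in [-4.625, -3.25]
p(-3.9375) = 2.5745 > 0, so the root lies in [-4.625, -3.9375]
p(-4.28125) = -12.8631 < 0, so the root lies in [-4.28125, -3.9375]
p(-4.109375) = -4.7506 < 0, so the root lies in [-4.109375, -3.9375]

-4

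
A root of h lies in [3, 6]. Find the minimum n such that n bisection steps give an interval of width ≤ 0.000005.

20

Width after n steps is 3/2^n. Need 2^n ≥ 3/0.000005 = 600000.
2^19 = 524288 < 600000 ≤ 2^20 = 1048576, so n = 20.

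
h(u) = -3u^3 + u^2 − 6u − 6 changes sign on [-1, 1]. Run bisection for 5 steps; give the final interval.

u = 0 gives h = -6, negative; keep [-1, 0]
u = -0.5 gives h = -2.375, negative; keep [-1, -0.5]
u = -0.75 gives h = 0.328125, positive; keep [-0.75, -0.5]
u = -0.625 gives h = -1.127, negative; keep [-0.75, -0.625]
u = -0.6875 gives h = -0.4275, negative; keep [-0.75, -0.6875]

[-0.75, -0.6875]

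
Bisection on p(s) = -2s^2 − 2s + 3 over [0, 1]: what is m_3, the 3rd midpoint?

0.875

p(0.5) = 1.5 > 0, so the root lies in [0.5, 1]
p(0.75) = 0.375 > 0, so the root lies in [0.75, 1]
p(0.875) = -0.28125 < 0, so the root lies in [0.75, 0.875]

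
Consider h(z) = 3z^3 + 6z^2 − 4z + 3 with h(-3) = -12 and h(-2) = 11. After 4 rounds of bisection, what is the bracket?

[-2.6875, -2.625]

h(-2.5) = 3.625 > 0, so the root lies in [-3, -2.5]
h(-2.75) = -3.015625 < 0, so the root lies in [-2.75, -2.5]
h(-2.625) = 0.580078 > 0, so the root lies in [-2.75, -2.625]
h(-2.6875) = -1.1467 < 0, so the root lies in [-2.6875, -2.625]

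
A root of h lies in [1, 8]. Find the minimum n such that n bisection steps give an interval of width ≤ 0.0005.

Width after n steps is 7/2^n. Need 2^n ≥ 7/0.0005 = 14000.
2^13 = 8192 < 14000 ≤ 2^14 = 16384, so n = 14.

14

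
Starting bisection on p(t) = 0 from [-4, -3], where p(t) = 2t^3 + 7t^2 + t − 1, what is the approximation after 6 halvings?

p(-3.5) = -4.5 < 0, so the root lies in [-3.5, -3]
p(-3.25) = 1.03125 > 0, so the root lies in [-3.5, -3.25]
p(-3.375) = -1.527344 < 0, so the root lies in [-3.375, -3.25]
p(-3.3125) = -0.1978 < 0, so the root lies in [-3.3125, -3.25]
p(-3.28125) = 0.4291 > 0, so the root lies in [-3.3125, -3.28125]
p(-3.296875) = 0.1188 > 0, so the root lies in [-3.3125, -3.296875]

-3.296875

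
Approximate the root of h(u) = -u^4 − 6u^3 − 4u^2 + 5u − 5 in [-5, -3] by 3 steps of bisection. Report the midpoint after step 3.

midpoint -4: h = 39 > 0 → [-5, -4]
midpoint -4.5: h = 28.1875 > 0 → [-5, -4.5]
midpoint -4.75: h = 14.964844 > 0 → [-5, -4.75]

-4.75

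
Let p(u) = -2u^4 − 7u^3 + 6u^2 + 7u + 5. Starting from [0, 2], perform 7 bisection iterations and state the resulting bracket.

midpoint 1: p = 9 > 0 → [1, 2]
midpoint 1.5: p = -4.75 < 0 → [1, 1.5]
midpoint 1.25: p = 4.570312 > 0 → [1.25, 1.5]
midpoint 1.375: p = 0.6226 > 0 → [1.375, 1.5]
midpoint 1.4375: p = -1.8723 < 0 → [1.375, 1.4375]
midpoint 1.40625: p = -0.5787 < 0 → [1.375, 1.40625]
midpoint 1.390625: p = 0.0332 > 0 → [1.390625, 1.40625]

[1.390625, 1.40625]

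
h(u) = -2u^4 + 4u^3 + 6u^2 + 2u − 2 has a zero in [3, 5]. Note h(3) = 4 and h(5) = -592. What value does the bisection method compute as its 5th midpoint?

3.0625

midpoint 4: h = -154 < 0 → [3, 4]
midpoint 3.5: h = -50.125 < 0 → [3, 3.5]
midpoint 3.25: h = -17.945312 < 0 → [3, 3.25]
midpoint 3.125: h = -5.8208 < 0 → [3, 3.125]
midpoint 3.0625: h = -0.6377 < 0 → [3, 3.0625]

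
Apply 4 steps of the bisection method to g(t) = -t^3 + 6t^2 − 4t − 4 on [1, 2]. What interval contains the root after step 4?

g(1.5) = 0.125 > 0, so the root lies in [1, 1.5]
g(1.25) = -1.578125 < 0, so the root lies in [1.25, 1.5]
g(1.375) = -0.755859 < 0, so the root lies in [1.375, 1.5]
g(1.4375) = -0.322 < 0, so the root lies in [1.4375, 1.5]

[1.4375, 1.5]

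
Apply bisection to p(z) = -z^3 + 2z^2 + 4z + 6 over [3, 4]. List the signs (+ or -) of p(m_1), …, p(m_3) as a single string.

+--

midpoint 3.5: p = 1.625 > 0 → [3.5, 4]
midpoint 3.75: p = -3.609375 < 0 → [3.5, 3.75]
midpoint 3.625: p = -0.853516 < 0 → [3.5, 3.625]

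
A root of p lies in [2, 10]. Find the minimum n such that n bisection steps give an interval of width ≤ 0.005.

11

Width after n steps is 8/2^n. Need 2^n ≥ 8/0.005 = 1600.
2^10 = 1024 < 1600 ≤ 2^11 = 2048, so n = 11.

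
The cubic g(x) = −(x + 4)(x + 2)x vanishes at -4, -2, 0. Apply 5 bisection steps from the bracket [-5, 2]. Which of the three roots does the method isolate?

m = -1.5, g(m) = 1.875 (+); new bracket [-1.5, 2]
m = 0.25, g(m) = -2.390625 (−); new bracket [-1.5, 0.25]
m = -0.625, g(m) = 2.900391 (+); new bracket [-0.625, 0.25]
m = -0.1875, g(m) = 1.2957 (+); new bracket [-0.1875, 0.25]
m = 0.03125, g(m) = -0.2559 (−); new bracket [-0.1875, 0.03125]

0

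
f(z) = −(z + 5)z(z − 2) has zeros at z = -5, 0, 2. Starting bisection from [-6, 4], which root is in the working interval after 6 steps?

z = -1 gives f = -12, negative; keep [-6, -1]
z = -3.5 gives f = -28.875, negative; keep [-6, -3.5]
z = -4.75 gives f = -8.015625, negative; keep [-6, -4.75]
z = -5.375 gives f = 14.8652, positive; keep [-5.375, -4.75]
z = -5.0625 gives f = 2.2346, positive; keep [-5.0625, -4.75]
z = -4.90625 gives f = -3.1766, negative; keep [-5.0625, -4.90625]

-5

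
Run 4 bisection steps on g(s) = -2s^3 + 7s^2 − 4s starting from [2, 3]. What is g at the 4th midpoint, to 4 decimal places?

-0.3735

g(2.5) = 2.5 > 0, so the root lies in [2.5, 3]
g(2.75) = 0.34375 > 0, so the root lies in [2.75, 3]
g(2.875) = -1.167969 < 0, so the root lies in [2.75, 2.875]
g(2.8125) = -0.3735 < 0, so the root lies in [2.75, 2.8125]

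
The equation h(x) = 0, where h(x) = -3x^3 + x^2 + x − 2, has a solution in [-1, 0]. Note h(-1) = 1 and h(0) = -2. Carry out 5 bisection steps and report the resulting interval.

m = -0.5, h(m) = -1.875 (−); new bracket [-1, -0.5]
m = -0.75, h(m) = -0.921875 (−); new bracket [-1, -0.75]
m = -0.875, h(m) = -0.099609 (−); new bracket [-1, -0.875]
m = -0.9375, h(m) = 0.4133 (+); new bracket [-0.9375, -0.875]
m = -0.90625, h(m) = 0.1479 (+); new bracket [-0.90625, -0.875]

[-0.90625, -0.875]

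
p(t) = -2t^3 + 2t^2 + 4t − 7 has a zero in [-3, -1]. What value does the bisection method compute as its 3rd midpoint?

t = -2 gives p = 9, positive; keep [-2, -1]
t = -1.5 gives p = -1.75, negative; keep [-2, -1.5]
t = -1.75 gives p = 2.84375, positive; keep [-1.75, -1.5]

-1.75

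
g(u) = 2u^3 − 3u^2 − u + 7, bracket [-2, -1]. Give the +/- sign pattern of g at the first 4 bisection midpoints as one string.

u = -1.5 gives g = -5, negative; keep [-1.5, -1]
u = -1.25 gives g = -0.34375, negative; keep [-1.25, -1]
u = -1.125 gives g = 1.480469, positive; keep [-1.25, -1.125]
u = -1.1875 gives g = 0.6079, positive; keep [-1.25, -1.1875]

--++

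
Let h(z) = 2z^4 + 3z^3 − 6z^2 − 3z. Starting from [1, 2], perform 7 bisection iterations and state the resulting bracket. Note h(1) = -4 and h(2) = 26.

h(1.5) = 2.25 > 0, so the root lies in [1, 1.5]
h(1.25) = -2.382812 < 0, so the root lies in [1.25, 1.5]
h(1.375) = -0.520996 < 0, so the root lies in [1.375, 1.5]
h(1.4375) = 0.7405 > 0, so the root lies in [1.375, 1.4375]
h(1.40625) = 0.0801 > 0, so the root lies in [1.375, 1.40625]
h(1.390625) = -0.2277 < 0, so the root lies in [1.390625, 1.40625]
h(1.3984375) = -0.0757 < 0, so the root lies in [1.3984375, 1.40625]

[1.3984375, 1.40625]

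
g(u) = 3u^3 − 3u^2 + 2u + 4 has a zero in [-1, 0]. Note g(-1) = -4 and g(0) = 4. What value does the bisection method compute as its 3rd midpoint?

-0.625

u = -0.5 gives g = 1.875, positive; keep [-1, -0.5]
u = -0.75 gives g = -0.453125, negative; keep [-0.75, -0.5]
u = -0.625 gives g = 0.845703, positive; keep [-0.75, -0.625]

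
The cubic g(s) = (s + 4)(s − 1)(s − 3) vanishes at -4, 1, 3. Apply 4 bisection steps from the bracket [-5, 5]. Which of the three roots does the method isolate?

m = 0, g(m) = 12 (+); new bracket [-5, 0]
m = -2.5, g(m) = 28.875 (+); new bracket [-5, -2.5]
m = -3.75, g(m) = 8.015625 (+); new bracket [-5, -3.75]
m = -4.375, g(m) = -14.8652 (−); new bracket [-4.375, -3.75]

-4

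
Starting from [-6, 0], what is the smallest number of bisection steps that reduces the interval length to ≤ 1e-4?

Width after n steps is 6/2^n. Need 2^n ≥ 6/1e-4 = 60000.
2^15 = 32768 < 60000 ≤ 2^16 = 65536, so n = 16.

16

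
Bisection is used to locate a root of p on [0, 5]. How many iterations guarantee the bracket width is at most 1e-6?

23

Width after n steps is 5/2^n. Need 2^n ≥ 5/1e-6 = 5000000.
2^22 = 4194304 < 5000000 ≤ 2^23 = 8388608, so n = 23.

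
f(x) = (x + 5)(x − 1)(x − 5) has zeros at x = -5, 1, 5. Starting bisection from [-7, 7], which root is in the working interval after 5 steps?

m = 0, f(m) = 25 (+); new bracket [-7, 0]
m = -3.5, f(m) = 57.375 (+); new bracket [-7, -3.5]
m = -5.25, f(m) = -16.015625 (−); new bracket [-5.25, -3.5]
m = -4.375, f(m) = 31.4941 (+); new bracket [-5.25, -4.375]
m = -4.8125, f(m) = 10.6941 (+); new bracket [-5.25, -4.8125]

-5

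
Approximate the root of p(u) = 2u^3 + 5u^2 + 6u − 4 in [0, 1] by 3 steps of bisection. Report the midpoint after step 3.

0.375

m = 0.5, p(m) = 0.5 (+); new bracket [0, 0.5]
m = 0.25, p(m) = -2.15625 (−); new bracket [0.25, 0.5]
m = 0.375, p(m) = -0.941406 (−); new bracket [0.375, 0.5]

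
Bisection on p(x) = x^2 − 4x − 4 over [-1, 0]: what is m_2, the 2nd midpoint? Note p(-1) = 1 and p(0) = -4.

m = -0.5, p(m) = -1.75 (−); new bracket [-1, -0.5]
m = -0.75, p(m) = -0.4375 (−); new bracket [-1, -0.75]

-0.75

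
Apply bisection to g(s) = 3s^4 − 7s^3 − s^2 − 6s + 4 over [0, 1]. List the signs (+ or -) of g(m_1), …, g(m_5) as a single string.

midpoint 0.5: g = 0.0625 > 0 → [0.5, 1]
midpoint 0.75: g = -3.066406 < 0 → [0.5, 0.75]
midpoint 0.625: g = -1.391846 < 0 → [0.5, 0.625]
midpoint 0.5625: g = -0.6369 < 0 → [0.5, 0.5625]
midpoint 0.53125: g = -0.2803 < 0 → [0.5, 0.53125]

+----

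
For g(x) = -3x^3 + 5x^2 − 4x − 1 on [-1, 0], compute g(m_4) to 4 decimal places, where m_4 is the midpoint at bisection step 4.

midpoint -0.5: g = 2.625 > 0 → [-0.5, 0]
midpoint -0.25: g = 0.359375 > 0 → [-0.25, 0]
midpoint -0.125: g = -0.416016 < 0 → [-0.25, -0.125]
midpoint -0.1875: g = -0.0544 < 0 → [-0.25, -0.1875]

-0.0544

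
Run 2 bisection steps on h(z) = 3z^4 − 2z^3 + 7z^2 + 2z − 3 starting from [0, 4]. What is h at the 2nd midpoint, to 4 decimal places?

midpoint 2: h = 61 > 0 → [0, 2]
midpoint 1: h = 7 > 0 → [0, 1]

7.0000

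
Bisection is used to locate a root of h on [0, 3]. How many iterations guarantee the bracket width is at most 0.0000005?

Width after n steps is 3/2^n. Need 2^n ≥ 3/0.0000005 = 6000000.
2^22 = 4194304 < 6000000 ≤ 2^23 = 8388608, so n = 23.

23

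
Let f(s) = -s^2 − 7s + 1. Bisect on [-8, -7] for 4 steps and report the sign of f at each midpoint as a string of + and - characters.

--+-

midpoint -7.5: f = -2.75 < 0 → [-7.5, -7]
midpoint -7.25: f = -0.8125 < 0 → [-7.25, -7]
midpoint -7.125: f = 0.109375 > 0 → [-7.25, -7.125]
midpoint -7.1875: f = -0.3477 < 0 → [-7.1875, -7.125]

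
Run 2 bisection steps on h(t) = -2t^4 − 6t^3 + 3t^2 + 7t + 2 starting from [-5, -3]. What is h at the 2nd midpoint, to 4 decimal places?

-28.6250

h(-4) = -106 < 0, so the root lies in [-4, -3]
h(-3.5) = -28.625 < 0, so the root lies in [-3.5, -3]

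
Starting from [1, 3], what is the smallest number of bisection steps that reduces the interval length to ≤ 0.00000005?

Width after n steps is 2/2^n. Need 2^n ≥ 2/0.00000005 = 40000000.
2^25 = 33554432 < 40000000 ≤ 2^26 = 67108864, so n = 26.

26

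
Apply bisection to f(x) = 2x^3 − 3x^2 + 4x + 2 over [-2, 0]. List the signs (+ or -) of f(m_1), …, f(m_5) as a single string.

f(-1) = -7 < 0, so the root lies in [-1, 0]
f(-0.5) = -1 < 0, so the root lies in [-0.5, 0]
f(-0.25) = 0.78125 > 0, so the root lies in [-0.5, -0.25]
f(-0.375) = -0.0273 < 0, so the root lies in [-0.375, -0.25]
f(-0.3125) = 0.396 > 0, so the root lies in [-0.375, -0.3125]

--+-+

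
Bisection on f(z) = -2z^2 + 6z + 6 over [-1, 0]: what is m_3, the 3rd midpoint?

-0.875

midpoint -0.5: f = 2.5 > 0 → [-1, -0.5]
midpoint -0.75: f = 0.375 > 0 → [-1, -0.75]
midpoint -0.875: f = -0.78125 < 0 → [-0.875, -0.75]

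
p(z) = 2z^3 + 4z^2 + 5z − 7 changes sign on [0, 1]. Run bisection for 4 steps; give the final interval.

z = 0.5 gives p = -3.25, negative; keep [0.5, 1]
z = 0.75 gives p = -0.15625, negative; keep [0.75, 1]
z = 0.875 gives p = 1.777344, positive; keep [0.75, 0.875]
z = 0.8125 gives p = 0.7759, positive; keep [0.75, 0.8125]

[0.75, 0.8125]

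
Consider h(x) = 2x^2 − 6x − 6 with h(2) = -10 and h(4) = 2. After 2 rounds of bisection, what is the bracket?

midpoint 3: h = -6 < 0 → [3, 4]
midpoint 3.5: h = -2.5 < 0 → [3.5, 4]

[3.5, 4]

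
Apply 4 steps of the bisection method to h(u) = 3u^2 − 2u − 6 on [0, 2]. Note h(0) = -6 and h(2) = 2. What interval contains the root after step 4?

[1.75, 1.875]

h(1) = -5 < 0, so the root lies in [1, 2]
h(1.5) = -2.25 < 0, so the root lies in [1.5, 2]
h(1.75) = -0.3125 < 0, so the root lies in [1.75, 2]
h(1.875) = 0.7969 > 0, so the root lies in [1.75, 1.875]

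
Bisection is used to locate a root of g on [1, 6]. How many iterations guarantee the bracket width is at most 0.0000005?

Width after n steps is 5/2^n. Need 2^n ≥ 5/0.0000005 = 10000000.
2^23 = 8388608 < 10000000 ≤ 2^24 = 16777216, so n = 24.

24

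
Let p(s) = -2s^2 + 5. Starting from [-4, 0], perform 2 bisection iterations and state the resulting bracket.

[-2, -1]

m = -2, p(m) = -3 (−); new bracket [-2, 0]
m = -1, p(m) = 3 (+); new bracket [-2, -1]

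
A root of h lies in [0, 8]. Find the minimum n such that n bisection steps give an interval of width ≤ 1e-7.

Width after n steps is 8/2^n. Need 2^n ≥ 8/1e-7 = 80000000.
2^26 = 67108864 < 80000000 ≤ 2^27 = 134217728, so n = 27.

27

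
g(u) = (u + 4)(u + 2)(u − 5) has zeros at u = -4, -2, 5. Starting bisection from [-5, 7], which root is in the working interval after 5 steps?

u = 1 gives g = -60, negative; keep [1, 7]
u = 4 gives g = -48, negative; keep [4, 7]
u = 5.5 gives g = 35.625, positive; keep [4, 5.5]
u = 4.75 gives g = -14.7656, negative; keep [4.75, 5.5]
u = 5.125 gives g = 8.127, positive; keep [4.75, 5.125]

5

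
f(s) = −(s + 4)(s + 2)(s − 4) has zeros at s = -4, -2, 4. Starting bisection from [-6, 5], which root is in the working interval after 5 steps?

s = -0.5 gives f = 23.625, positive; keep [-0.5, 5]
s = 2.25 gives f = 46.484375, positive; keep [2.25, 5]
s = 3.625 gives f = 16.083984, positive; keep [3.625, 5]
s = 4.3125 gives f = -16.3977, negative; keep [3.625, 4.3125]
s = 3.96875 gives f = 1.4864, positive; keep [3.96875, 4.3125]

4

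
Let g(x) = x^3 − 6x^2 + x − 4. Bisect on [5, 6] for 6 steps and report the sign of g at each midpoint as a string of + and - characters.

midpoint 5.5: g = -13.625 < 0 → [5.5, 6]
midpoint 5.75: g = -6.515625 < 0 → [5.75, 6]
midpoint 5.875: g = -2.439453 < 0 → [5.875, 6]
midpoint 5.9375: g = -0.2659 < 0 → [5.9375, 6]
midpoint 5.96875: g = 0.8554 > 0 → [5.9375, 5.96875]
midpoint 5.953125: g = 0.2919 > 0 → [5.9375, 5.953125]

----++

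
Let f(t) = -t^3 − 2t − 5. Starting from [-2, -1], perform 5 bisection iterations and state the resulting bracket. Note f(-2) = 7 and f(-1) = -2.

f(-1.5) = 1.375 > 0, so the root lies in [-1.5, -1]
f(-1.25) = -0.546875 < 0, so the root lies in [-1.5, -1.25]
f(-1.375) = 0.349609 > 0, so the root lies in [-1.375, -1.25]
f(-1.3125) = -0.114 < 0, so the root lies in [-1.375, -1.3125]
f(-1.34375) = 0.1139 > 0, so the root lies in [-1.34375, -1.3125]

[-1.34375, -1.3125]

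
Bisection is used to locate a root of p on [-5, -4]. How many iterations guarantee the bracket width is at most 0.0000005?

21

Width after n steps is 1/2^n. Need 2^n ≥ 1/0.0000005 = 2000000.
2^20 = 1048576 < 2000000 ≤ 2^21 = 2097152, so n = 21.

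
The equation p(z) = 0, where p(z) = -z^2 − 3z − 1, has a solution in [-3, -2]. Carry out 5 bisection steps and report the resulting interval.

p(-2.5) = 0.25 > 0, so the root lies in [-3, -2.5]
p(-2.75) = -0.3125 < 0, so the root lies in [-2.75, -2.5]
p(-2.625) = -0.015625 < 0, so the root lies in [-2.625, -2.5]
p(-2.5625) = 0.1211 > 0, so the root lies in [-2.625, -2.5625]
p(-2.59375) = 0.0537 > 0, so the root lies in [-2.625, -2.59375]

[-2.625, -2.59375]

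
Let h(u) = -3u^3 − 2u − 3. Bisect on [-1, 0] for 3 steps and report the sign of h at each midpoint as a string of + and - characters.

--+

h(-0.5) = -1.625 < 0, so the root lies in [-1, -0.5]
h(-0.75) = -0.234375 < 0, so the root lies in [-1, -0.75]
h(-0.875) = 0.759766 > 0, so the root lies in [-0.875, -0.75]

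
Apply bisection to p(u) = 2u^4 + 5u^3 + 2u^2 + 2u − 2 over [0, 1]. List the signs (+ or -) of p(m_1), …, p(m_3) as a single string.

u = 0.5 gives p = 0.25, positive; keep [0, 0.5]
u = 0.25 gives p = -1.289062, negative; keep [0.25, 0.5]
u = 0.375 gives p = -0.665527, negative; keep [0.375, 0.5]

+--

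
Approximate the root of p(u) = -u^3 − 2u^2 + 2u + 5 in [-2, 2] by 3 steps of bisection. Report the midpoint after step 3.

1.5

m = 0, p(m) = 5 (+); new bracket [0, 2]
m = 1, p(m) = 4 (+); new bracket [1, 2]
m = 1.5, p(m) = 0.125 (+); new bracket [1.5, 2]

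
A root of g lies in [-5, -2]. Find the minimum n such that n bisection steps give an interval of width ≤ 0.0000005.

23

Width after n steps is 3/2^n. Need 2^n ≥ 3/0.0000005 = 6000000.
2^22 = 4194304 < 6000000 ≤ 2^23 = 8388608, so n = 23.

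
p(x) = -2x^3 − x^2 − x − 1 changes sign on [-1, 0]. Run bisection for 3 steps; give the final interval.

m = -0.5, p(m) = -0.5 (−); new bracket [-1, -0.5]
m = -0.75, p(m) = 0.03125 (+); new bracket [-0.75, -0.5]
m = -0.625, p(m) = -0.277344 (−); new bracket [-0.75, -0.625]

[-0.75, -0.625]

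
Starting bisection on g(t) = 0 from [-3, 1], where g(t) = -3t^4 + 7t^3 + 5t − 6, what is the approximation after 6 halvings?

g(-1) = -21 < 0, so the root lies in [-1, 1]
g(0) = -6 < 0, so the root lies in [0, 1]
g(0.5) = -2.8125 < 0, so the root lies in [0.5, 1]
g(0.75) = -0.2461 < 0, so the root lies in [0.75, 1]
g(0.875) = 1.3059 > 0, so the root lies in [0.75, 0.875]
g(0.8125) = 0.5097 > 0, so the root lies in [0.75, 0.8125]

0.8125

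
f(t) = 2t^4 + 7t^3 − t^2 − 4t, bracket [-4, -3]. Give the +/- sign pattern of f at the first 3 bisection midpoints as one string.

+--

t = -3.5 gives f = 1.75, positive; keep [-3.5, -3]
t = -3.25 gives f = -14.726562, negative; keep [-3.5, -3.25]
t = -3.375 gives f = -7.501465, negative; keep [-3.5, -3.375]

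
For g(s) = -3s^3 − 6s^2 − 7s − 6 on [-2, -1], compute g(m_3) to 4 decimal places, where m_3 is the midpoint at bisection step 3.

0.0801

g(-1.5) = 1.125 > 0, so the root lies in [-1.5, -1]
g(-1.25) = -0.765625 < 0, so the root lies in [-1.5, -1.25]
g(-1.375) = 0.080078 > 0, so the root lies in [-1.375, -1.25]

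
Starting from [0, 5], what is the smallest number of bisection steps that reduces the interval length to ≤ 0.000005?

20

Width after n steps is 5/2^n. Need 2^n ≥ 5/0.000005 = 1000000.
2^19 = 524288 < 1000000 ≤ 2^20 = 1048576, so n = 20.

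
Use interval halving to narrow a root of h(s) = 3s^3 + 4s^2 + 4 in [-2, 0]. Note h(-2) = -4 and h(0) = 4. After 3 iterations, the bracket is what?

m = -1, h(m) = 5 (+); new bracket [-2, -1]
m = -1.5, h(m) = 2.875 (+); new bracket [-2, -1.5]
m = -1.75, h(m) = 0.171875 (+); new bracket [-2, -1.75]

[-2, -1.75]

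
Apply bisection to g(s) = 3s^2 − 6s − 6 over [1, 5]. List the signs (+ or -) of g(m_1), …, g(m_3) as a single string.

+--

g(3) = 3 > 0, so the root lies in [1, 3]
g(2) = -6 < 0, so the root lies in [2, 3]
g(2.5) = -2.25 < 0, so the root lies in [2.5, 3]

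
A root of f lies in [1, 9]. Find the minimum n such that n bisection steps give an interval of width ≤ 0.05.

Width after n steps is 8/2^n. Need 2^n ≥ 8/0.05 = 160.
2^7 = 128 < 160 ≤ 2^8 = 256, so n = 8.

8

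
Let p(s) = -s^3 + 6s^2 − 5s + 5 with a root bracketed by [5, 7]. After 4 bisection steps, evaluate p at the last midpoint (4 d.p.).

s = 6 gives p = -25, negative; keep [5, 6]
s = 5.5 gives p = -7.375, negative; keep [5, 5.5]
s = 5.25 gives p = -0.578125, negative; keep [5, 5.25]
s = 5.125 gives p = 2.3574, positive; keep [5.125, 5.25]

2.3574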